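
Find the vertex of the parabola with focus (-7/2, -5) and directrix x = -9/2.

The vertex is the midpoint between the focus and the directrix along the axis of symmetry.
Axis is horizontal (directrix is vertical). Vertex x-coordinate = (-7/2 + (-9/2))/2 = -4; y-coordinate = -5.

(-4, -5)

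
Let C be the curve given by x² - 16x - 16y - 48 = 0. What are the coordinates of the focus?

Only x is squared. Complete the square in x: (x - 8)² = 16(y + 7).
Vertex (8, -7); 4p = 16 so p = 4. Opens up.
Focus is p units from the vertex along the axis: (h, k + p).

(8, -3)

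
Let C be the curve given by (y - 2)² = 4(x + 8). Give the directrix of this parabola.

x = -9

Vertex (-8, 2); 4p = 4 so p = 1. Opens right.
Directrix is the vertical line x = h − p = -8 − (1) = -9.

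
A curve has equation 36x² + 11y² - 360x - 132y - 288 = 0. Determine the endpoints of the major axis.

(5, -6) and (5, 18)

Group: 36(x² - 10x) + 11(y² - 12y) = 288
Completing the square gives 36(x - 5)² + 11(y - 6)² = 288 + 900 + 396 = 1584.
Divide through by 1584 to get (x - 5)²/44 + (y - 6)²/144 = 1.
Ellipse, center (5, 6), major axis vertical; a² = 144, b² = 44.
a = 12. Vertices at (h, k ± a).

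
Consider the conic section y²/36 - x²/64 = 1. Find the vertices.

Center (0, 0). The positive term is the y-term, so the transverse axis is vertical; a² = 36, b² = 64.
a = 6. Vertices at (h, k ± a).

(0, -6) and (0, 6)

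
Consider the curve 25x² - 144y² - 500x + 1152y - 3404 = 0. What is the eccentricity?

25(x² - 20x) -144(y² - 8y) = 3404
Completing the square gives 25(x - 10)² -144(y - 4)² = 3404 + 2500 - 2304 = 3600.
Divide by 3600: (x - 10)²/144 - (y - 4)²/25 = 1
Hyperbola, center (10, 4), transverse axis horizontal; a² = 144, b² = 25.
c² = a² + b² = 169, so c = 13.
e = c/a = 13/12.

e = 13/12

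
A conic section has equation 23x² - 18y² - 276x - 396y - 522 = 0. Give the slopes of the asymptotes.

Rearranging, 23(x² - 12x) -18(y² + 22y) = 522.
23(x - 6)² -18(y + 11)² = 522 + 828 - 2178 = -828
Divide through by -828 to get (y + 11)²/46 - (x - 6)²/36 = 1.
Hyperbola, center (6, -11), transverse axis vertical; a² = 46, b² = 36.
For a vertical hyperbola the asymptotes have slope ±a/b.
Here that is ±√46/6.

√46/6 and -√46/6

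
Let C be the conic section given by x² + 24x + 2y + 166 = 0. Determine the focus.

Only x is squared. Complete the square in x: (x + 12)² = -2(y + 11).
Vertex (-12, -11); 4p = -2 so p = -1/2. Opens down.
Focus is p units from the vertex along the axis: (h, k + p).

(-12, -23/2)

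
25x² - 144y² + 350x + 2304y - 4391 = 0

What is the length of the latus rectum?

Group the x- and y-terms: 25(x² + 14x) -144(y² - 16y) = 4391
Complete the square in x and y: 25(x + 7)² -144(y - 8)² = 4391 + 1225 - 9216 = -3600
Divide by -3600: (y - 8)²/25 - (x + 7)²/144 = 1
Hyperbola, center (-7, 8), transverse axis vertical; a² = 25, b² = 144.
Latus rectum length = 2b²/a = 2·144/5 = 288/5.

288/5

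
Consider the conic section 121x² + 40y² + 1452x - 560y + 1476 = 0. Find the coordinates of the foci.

(-6, -2) and (-6, 16)

Collect terms: 121(x² + 12x) + 40(y² - 14y) = -1476
Completing the square gives 121(x + 6)² + 40(y - 7)² = -1476 + 4356 + 1960 = 4840.
Divide through by 4840 to get (x + 6)²/40 + (y - 7)²/121 = 1.
Ellipse, center (-6, 7), major axis vertical; a² = 121, b² = 40.
c² = a² - b² = 121 - 40 = 81, so c = 9.
Foci lie on the vertical axis through the center: (h, k ± c).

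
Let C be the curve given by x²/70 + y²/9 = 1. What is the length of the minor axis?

6

Center (0, 0). The larger denominator 70 sits under the x-term, so the major axis is horizontal; a² = 70, b² = 9.
b² = 9 so b = 3; the minor axis has length 2b = 6.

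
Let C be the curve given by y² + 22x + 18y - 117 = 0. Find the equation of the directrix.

x = 29/2

Only y is squared. Complete the square in y: (y + 9)² = -22(x - 9).
Vertex (9, -9); 4p = -22 so p = -11/2. Opens left.
Directrix is the vertical line x = h − p = 9 − (-11/2) = 29/2.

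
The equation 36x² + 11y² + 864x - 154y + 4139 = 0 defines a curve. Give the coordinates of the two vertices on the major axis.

Collect terms: 36(x² + 24x) + 11(y² - 14y) = -4139
36(x + 12)² + 11(y - 7)² = -4139 + 5184 + 539 = 1584
Dividing both sides by 1584: (x + 12)²/44 + (y - 7)²/144 = 1
Ellipse, center (-12, 7), major axis vertical; a² = 144, b² = 44.
a = 12. Vertices at (h, k ± a).

(-12, -5) and (-12, 19)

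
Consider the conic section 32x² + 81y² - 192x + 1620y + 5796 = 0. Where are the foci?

32(x² - 6x) + 81(y² + 20y) = -5796
Complete the square in x and y: 32(x - 3)² + 81(y + 10)² = -5796 + 288 + 8100 = 2592
Divide by 2592: (x - 3)²/81 + (y + 10)²/32 = 1
Ellipse, center (3, -10), major axis horizontal; a² = 81, b² = 32.
c² = a² - b² = 81 - 32 = 49, so c = 7.
Foci lie on the horizontal axis through the center: (h ± c, k).

(-4, -10) and (10, -10)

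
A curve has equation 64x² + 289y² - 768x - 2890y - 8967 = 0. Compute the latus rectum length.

Rearranging, 64(x² - 12x) + 289(y² - 10y) = 8967.
Completing the square gives 64(x - 6)² + 289(y - 5)² = 8967 + 2304 + 7225 = 18496.
Divide by 18496: (x - 6)²/289 + (y - 5)²/64 = 1
Ellipse, center (6, 5), major axis horizontal; a² = 289, b² = 64.
Latus rectum length = 2b²/a = 2·64/17 = 128/17.

128/17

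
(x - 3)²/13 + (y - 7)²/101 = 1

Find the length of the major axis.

Center (3, 7). The larger denominator 101 sits under the y-term, so the major axis is vertical; a² = 101, b² = 13.
a² = 101 so a = √101; the major axis has length 2a = 2√101.

2√101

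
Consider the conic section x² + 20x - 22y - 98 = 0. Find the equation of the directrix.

y = -29/2

Only x is squared. Complete the square in x: (x + 10)² = 22(y + 9).
Vertex (-10, -9); 4p = 22 so p = 11/2. Opens up.
Directrix is the horizontal line y = k − p = -9 − (11/2) = -29/2.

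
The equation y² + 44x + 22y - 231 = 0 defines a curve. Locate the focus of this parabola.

Only y is squared. Complete the square in y: (y + 11)² = -44(x - 8).
Vertex (8, -11); 4p = -44 so p = -11. Opens left.
Focus is p units from the vertex along the axis: (h + p, k).

(-3, -11)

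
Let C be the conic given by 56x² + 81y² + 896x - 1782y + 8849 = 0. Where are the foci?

(-13, 11) and (-3, 11)

Collect terms: 56(x² + 16x) + 81(y² - 22y) = -8849
Complete the square in x and y: 56(x + 8)² + 81(y - 11)² = -8849 + 3584 + 9801 = 4536
Divide through by 4536 to get (x + 8)²/81 + (y - 11)²/56 = 1.
Ellipse, center (-8, 11), major axis horizontal; a² = 81, b² = 56.
c² = a² - b² = 81 - 56 = 25, so c = 5.
Foci lie on the horizontal axis through the center: (h ± c, k).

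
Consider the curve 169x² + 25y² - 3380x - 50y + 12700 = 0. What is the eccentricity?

Group: 169(x² - 20x) + 25(y² - 2y) = -12700
Complete the square: 169(x - 10)² + 25(y - 1)² = -12700 + 16900 + 25 = 4225
Dividing both sides by 4225: (x - 10)²/25 + (y - 1)²/169 = 1
Ellipse, center (10, 1), major axis vertical; a² = 169, b² = 25.
c² = a² - b² = 144, so c = 12.
e = c/a = 12/13.

e = 12/13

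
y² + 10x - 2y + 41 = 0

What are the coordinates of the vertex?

(-4, 1)

Only y is squared. Complete the square in y: (y - 1)² = -10(x + 4).
Vertex (-4, 1); 4p = -10 so p = -5/2. Opens left.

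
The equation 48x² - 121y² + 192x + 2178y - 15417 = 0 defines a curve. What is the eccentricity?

Rearranging, 48(x² + 4x) -121(y² - 18y) = 15417.
Complete the square in x and y: 48(x + 2)² -121(y - 9)² = 15417 + 192 - 9801 = 5808
Divide through by 5808 to get (x + 2)²/121 - (y - 9)²/48 = 1.
Hyperbola, center (-2, 9), transverse axis horizontal; a² = 121, b² = 48.
c² = a² + b² = 169, so c = 13.
e = c/a = 13/11.

e = 13/11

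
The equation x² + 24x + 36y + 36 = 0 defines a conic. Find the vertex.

(-12, 3)

Only x is squared. Complete the square in x: (x + 12)² = -36(y - 3).
Vertex (-12, 3); 4p = -36 so p = -9. Opens down.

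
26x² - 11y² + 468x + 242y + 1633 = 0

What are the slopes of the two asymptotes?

Group the x- and y-terms: 26(x² + 18x) -11(y² - 22y) = -1633
26(x + 9)² -11(y - 11)² = -1633 + 2106 - 1331 = -858
Divide through by -858 to get (y - 11)²/78 - (x + 9)²/33 = 1.
Hyperbola, center (-9, 11), transverse axis vertical; a² = 78, b² = 33.
For a vertical hyperbola the asymptotes have slope ±a/b.
Here that is ±√78/√33 = ±√286/11.

√286/11 and -√286/11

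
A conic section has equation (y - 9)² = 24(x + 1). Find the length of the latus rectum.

24

Vertex (-1, 9); 4p = 24 so p = 6. Opens right.
Latus rectum length = |4p| = 24.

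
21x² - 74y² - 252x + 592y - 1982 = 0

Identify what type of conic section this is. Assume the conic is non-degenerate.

hyperbola

No xy term. Coefficients of x² and y² are A = 21, C = -74.
A and C have opposite signs ⇒ hyperbola.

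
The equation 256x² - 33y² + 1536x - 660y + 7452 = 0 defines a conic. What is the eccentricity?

Collect terms: 256(x² + 6x) -33(y² + 20y) = -7452
Completing the square gives 256(x + 3)² -33(y + 10)² = -7452 + 2304 - 3300 = -8448.
Divide through by -8448 to get (y + 10)²/256 - (x + 3)²/33 = 1.
Hyperbola, center (-3, -10), transverse axis vertical; a² = 256, b² = 33.
c² = a² + b² = 289, so c = 17.
e = c/a = 17/16.

e = 17/16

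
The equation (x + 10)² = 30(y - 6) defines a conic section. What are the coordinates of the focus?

Vertex (-10, 6); 4p = 30 so p = 15/2. Opens up.
Focus is p units from the vertex along the axis: (h, k + p).

(-10, 27/2)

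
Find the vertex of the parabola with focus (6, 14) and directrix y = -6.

The vertex is the midpoint between the focus and the directrix along the axis of symmetry.
Axis is vertical (directrix is horizontal). Vertex y-coordinate = (14 + (-6))/2 = 4; x-coordinate = 6.

(6, 4)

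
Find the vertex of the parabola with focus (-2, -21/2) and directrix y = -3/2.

The vertex is the midpoint between the focus and the directrix along the axis of symmetry.
Axis is vertical (directrix is horizontal). Vertex y-coordinate = (-21/2 + (-3/2))/2 = -6; x-coordinate = -2.

(-2, -6)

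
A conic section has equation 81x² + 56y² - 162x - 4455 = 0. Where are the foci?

Group the x- and y-terms: 81(x² - 2x) + 56y² = 4455
Complete the square in x and y: 81(x - 1)² + 56y² = 4455 + 81 + 0 = 4536
Divide through by 4536 to get (x - 1)²/56 + y²/81 = 1.
Ellipse, center (1, 0), major axis vertical; a² = 81, b² = 56.
c² = a² - b² = 81 - 56 = 25, so c = 5.
Foci lie on the vertical axis through the center: (h, k ± c).

(1, -5) and (1, 5)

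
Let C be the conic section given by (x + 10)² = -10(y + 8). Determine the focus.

(-10, -21/2)

Vertex (-10, -8); 4p = -10 so p = -5/2. Opens down.
Focus is p units from the vertex along the axis: (h, k + p).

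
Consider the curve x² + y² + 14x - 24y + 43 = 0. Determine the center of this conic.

Collect terms: (x² + 14x) + (y² - 24y) = -43
(x + 7)² + (y - 12)² = -43 + 49 + 144 = 150
So (x + 7)² + (y - 12)² = 150.
Circle centered at (-7, 12) with r² = 150.

(-7, 12)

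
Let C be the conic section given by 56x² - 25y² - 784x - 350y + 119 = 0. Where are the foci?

(-2, -7) and (16, -7)

Group: 56(x² - 14x) -25(y² + 14y) = -119
56(x - 7)² -25(y + 7)² = -119 + 2744 - 1225 = 1400
Divide by 1400: (x - 7)²/25 - (y + 7)²/56 = 1
Hyperbola, center (7, -7), transverse axis horizontal; a² = 25, b² = 56.
c² = a² + b² = 25 + 56 = 81, so c = 9.
Foci lie on the horizontal axis through the center: (h ± c, k).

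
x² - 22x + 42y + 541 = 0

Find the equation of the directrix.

Only x is squared. Complete the square in x: (x - 11)² = -42(y + 10).
Vertex (11, -10); 4p = -42 so p = -21/2. Opens down.
Directrix is the horizontal line y = k − p = -10 − (-21/2) = 1/2.

y = 1/2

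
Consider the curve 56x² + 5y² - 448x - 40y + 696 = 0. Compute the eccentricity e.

e = √714/28

56(x² - 8x) + 5(y² - 8y) = -696
Complete the square: 56(x - 4)² + 5(y - 4)² = -696 + 896 + 80 = 280
Divide by 280: (x - 4)²/5 + (y - 4)²/56 = 1
Ellipse, center (4, 4), major axis vertical; a² = 56, b² = 5.
c² = a² - b² = 51, so c = √51.
e = c/a = √51/2√14 = √714/28.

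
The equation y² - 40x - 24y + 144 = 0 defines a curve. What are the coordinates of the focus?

Only y is squared. Complete the square in y: (y - 12)² = 40x.
Vertex (0, 12); 4p = 40 so p = 10. Opens right.
Focus is p units from the vertex along the axis: (h + p, k).

(10, 12)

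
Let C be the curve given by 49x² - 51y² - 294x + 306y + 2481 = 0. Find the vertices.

(3, -4) and (3, 10)

Collect terms: 49(x² - 6x) -51(y² - 6y) = -2481
Complete the square: 49(x - 3)² -51(y - 3)² = -2481 + 441 - 459 = -2499
Divide by -2499: (y - 3)²/49 - (x - 3)²/51 = 1
Hyperbola, center (3, 3), transverse axis vertical; a² = 49, b² = 51.
a = 7. Vertices at (h, k ± a).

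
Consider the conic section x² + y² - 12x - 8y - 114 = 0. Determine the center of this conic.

(6, 4)

Group the x- and y-terms: (x² - 12x) + (y² - 8y) = 114
(x - 6)² + (y - 4)² = 114 + 36 + 16 = 166
So (x - 6)² + (y - 4)² = 166.
Circle centered at (6, 4) with r² = 166.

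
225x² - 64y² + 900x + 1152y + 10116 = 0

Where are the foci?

Group: 225(x² + 4x) -64(y² - 18y) = -10116
Complete the square: 225(x + 2)² -64(y - 9)² = -10116 + 900 - 5184 = -14400
Divide by -14400: (y - 9)²/225 - (x + 2)²/64 = 1
Hyperbola, center (-2, 9), transverse axis vertical; a² = 225, b² = 64.
c² = a² + b² = 225 + 64 = 289, so c = 17.
Foci lie on the vertical axis through the center: (h, k ± c).

(-2, -8) and (-2, 26)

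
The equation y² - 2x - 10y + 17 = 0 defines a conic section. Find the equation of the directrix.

Only y is squared. Complete the square in y: (y - 5)² = 2(x + 4).
Vertex (-4, 5); 4p = 2 so p = 1/2. Opens right.
Directrix is the vertical line x = h − p = -4 − (1/2) = -9/2.

x = -9/2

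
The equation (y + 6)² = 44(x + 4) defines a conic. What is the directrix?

Vertex (-4, -6); 4p = 44 so p = 11. Opens right.
Directrix is the vertical line x = h − p = -4 − (11) = -15.

x = -15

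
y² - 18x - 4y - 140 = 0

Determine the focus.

(-7/2, 2)

Only y is squared. Complete the square in y: (y - 2)² = 18(x + 8).
Vertex (-8, 2); 4p = 18 so p = 9/2. Opens right.
Focus is p units from the vertex along the axis: (h + p, k).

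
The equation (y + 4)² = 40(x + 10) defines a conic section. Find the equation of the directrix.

x = -20

Vertex (-10, -4); 4p = 40 so p = 10. Opens right.
Directrix is the vertical line x = h − p = -10 − (10) = -20.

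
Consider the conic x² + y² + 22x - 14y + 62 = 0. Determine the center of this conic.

(-11, 7)

Rearranging, (x² + 22x) + (y² - 14y) = -62.
Completing the square gives (x + 11)² + (y - 7)² = -62 + 121 + 49 = 108.
So (x + 11)² + (y - 7)² = 108.
Circle centered at (-11, 7) with r² = 108.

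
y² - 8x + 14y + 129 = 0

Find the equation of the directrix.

x = 8

Only y is squared. Complete the square in y: (y + 7)² = 8(x - 10).
Vertex (10, -7); 4p = 8 so p = 2. Opens right.
Directrix is the vertical line x = h − p = 10 − (2) = 8.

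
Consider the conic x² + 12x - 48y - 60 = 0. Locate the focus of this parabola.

Only x is squared. Complete the square in x: (x + 6)² = 48(y + 2).
Vertex (-6, -2); 4p = 48 so p = 12. Opens up.
Focus is p units from the vertex along the axis: (h, k + p).

(-6, 10)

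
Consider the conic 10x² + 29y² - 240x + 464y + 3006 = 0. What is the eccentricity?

Group: 10(x² - 24x) + 29(y² + 16y) = -3006
Completing the square gives 10(x - 12)² + 29(y + 8)² = -3006 + 1440 + 1856 = 290.
Divide through by 290 to get (x - 12)²/29 + (y + 8)²/10 = 1.
Ellipse, center (12, -8), major axis horizontal; a² = 29, b² = 10.
c² = a² - b² = 19, so c = √19.
e = c/a = √19/√29 = √551/29.

e = √551/29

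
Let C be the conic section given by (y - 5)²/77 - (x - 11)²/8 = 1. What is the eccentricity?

Center (11, 5). The positive term is the y-term, so the transverse axis is vertical; a² = 77, b² = 8.
c² = a² + b² = 85, so c = √85.
e = c/a = √85/√77 = √6545/77.

e = √6545/77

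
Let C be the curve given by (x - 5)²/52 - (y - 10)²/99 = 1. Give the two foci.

Center (5, 10). The positive term is the x-term, so the transverse axis is horizontal; a² = 52, b² = 99.
c² = a² + b² = 52 + 99 = 151, so c = √151.
Foci lie on the horizontal axis through the center: (h ± c, k).

(5 - √151, 10) and (5 + √151, 10)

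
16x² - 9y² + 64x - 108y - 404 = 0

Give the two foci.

Collect terms: 16(x² + 4x) -9(y² + 12y) = 404
Complete the square in x and y: 16(x + 2)² -9(y + 6)² = 404 + 64 - 324 = 144
Divide by 144: (x + 2)²/9 - (y + 6)²/16 = 1
Hyperbola, center (-2, -6), transverse axis horizontal; a² = 9, b² = 16.
c² = a² + b² = 9 + 16 = 25, so c = 5.
Foci lie on the horizontal axis through the center: (h ± c, k).

(-7, -6) and (3, -6)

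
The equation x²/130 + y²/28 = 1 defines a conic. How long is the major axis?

Center (0, 0). The larger denominator 130 sits under the x-term, so the major axis is horizontal; a² = 130, b² = 28.
a² = 130 so a = √130; the major axis has length 2a = 2√130.

2√130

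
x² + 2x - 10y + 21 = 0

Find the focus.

(-1, 9/2)

Only x is squared. Complete the square in x: (x + 1)² = 10(y - 2).
Vertex (-1, 2); 4p = 10 so p = 5/2. Opens up.
Focus is p units from the vertex along the axis: (h, k + p).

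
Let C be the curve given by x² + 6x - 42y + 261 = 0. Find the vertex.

Only x is squared. Complete the square in x: (x + 3)² = 42(y - 6).
Vertex (-3, 6); 4p = 42 so p = 21/2. Opens up.

(-3, 6)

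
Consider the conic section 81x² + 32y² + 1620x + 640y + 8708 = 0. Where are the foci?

Group the x- and y-terms: 81(x² + 20x) + 32(y² + 20y) = -8708
Complete the square: 81(x + 10)² + 32(y + 10)² = -8708 + 8100 + 3200 = 2592
Divide through by 2592 to get (x + 10)²/32 + (y + 10)²/81 = 1.
Ellipse, center (-10, -10), major axis vertical; a² = 81, b² = 32.
c² = a² - b² = 81 - 32 = 49, so c = 7.
Foci lie on the vertical axis through the center: (h, k ± c).

(-10, -17) and (-10, -3)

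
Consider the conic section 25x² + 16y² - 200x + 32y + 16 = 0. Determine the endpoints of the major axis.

(4, -6) and (4, 4)

Collect terms: 25(x² - 8x) + 16(y² + 2y) = -16
Completing the square gives 25(x - 4)² + 16(y + 1)² = -16 + 400 + 16 = 400.
Divide through by 400 to get (x - 4)²/16 + (y + 1)²/25 = 1.
Ellipse, center (4, -1), major axis vertical; a² = 25, b² = 16.
a = 5. Vertices at (h, k ± a).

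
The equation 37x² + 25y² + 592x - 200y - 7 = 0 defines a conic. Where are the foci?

Group the x- and y-terms: 37(x² + 16x) + 25(y² - 8y) = 7
37(x + 8)² + 25(y - 4)² = 7 + 2368 + 400 = 2775
Divide by 2775: (x + 8)²/75 + (y - 4)²/111 = 1
Ellipse, center (-8, 4), major axis vertical; a² = 111, b² = 75.
c² = a² - b² = 111 - 75 = 36, so c = 6.
Foci lie on the vertical axis through the center: (h, k ± c).

(-8, -2) and (-8, 10)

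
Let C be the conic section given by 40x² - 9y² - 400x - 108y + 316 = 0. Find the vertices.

(2, -6) and (8, -6)

Rearranging, 40(x² - 10x) -9(y² + 12y) = -316.
40(x - 5)² -9(y + 6)² = -316 + 1000 - 324 = 360
Divide through by 360 to get (x - 5)²/9 - (y + 6)²/40 = 1.
Hyperbola, center (5, -6), transverse axis horizontal; a² = 9, b² = 40.
a = 3. Vertices at (h ± a, k).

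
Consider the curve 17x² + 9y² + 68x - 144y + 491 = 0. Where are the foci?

(-2, 8 - 2√2) and (-2, 8 + 2√2)

Group: 17(x² + 4x) + 9(y² - 16y) = -491
Complete the square in x and y: 17(x + 2)² + 9(y - 8)² = -491 + 68 + 576 = 153
Divide by 153: (x + 2)²/9 + (y - 8)²/17 = 1
Ellipse, center (-2, 8), major axis vertical; a² = 17, b² = 9.
c² = a² - b² = 17 - 9 = 8, so c = 2√2.
Foci lie on the vertical axis through the center: (h, k ± c).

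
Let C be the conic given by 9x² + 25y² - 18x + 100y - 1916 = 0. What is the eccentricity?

e = 4/5

Rearranging, 9(x² - 2x) + 25(y² + 4y) = 1916.
Complete the square: 9(x - 1)² + 25(y + 2)² = 1916 + 9 + 100 = 2025
Divide through by 2025 to get (x - 1)²/225 + (y + 2)²/81 = 1.
Ellipse, center (1, -2), major axis horizontal; a² = 225, b² = 81.
c² = a² - b² = 144, so c = 12.
e = c/a = 12/15 = 4/5.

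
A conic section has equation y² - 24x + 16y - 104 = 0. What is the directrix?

x = -13

Only y is squared. Complete the square in y: (y + 8)² = 24(x + 7).
Vertex (-7, -8); 4p = 24 so p = 6. Opens right.
Directrix is the vertical line x = h − p = -7 − (6) = -13.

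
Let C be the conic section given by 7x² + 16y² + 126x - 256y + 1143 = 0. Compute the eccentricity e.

e = 3/4

Collect terms: 7(x² + 18x) + 16(y² - 16y) = -1143
Complete the square in x and y: 7(x + 9)² + 16(y - 8)² = -1143 + 567 + 1024 = 448
Dividing both sides by 448: (x + 9)²/64 + (y - 8)²/28 = 1
Ellipse, center (-9, 8), major axis horizontal; a² = 64, b² = 28.
c² = a² - b² = 36, so c = 6.
e = c/a = 6/8 = 3/4.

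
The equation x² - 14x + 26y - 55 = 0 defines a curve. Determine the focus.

Only x is squared. Complete the square in x: (x - 7)² = -26(y - 4).
Vertex (7, 4); 4p = -26 so p = -13/2. Opens down.
Focus is p units from the vertex along the axis: (h, k + p).

(7, -5/2)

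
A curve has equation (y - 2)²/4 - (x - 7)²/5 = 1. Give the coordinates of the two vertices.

(7, 0) and (7, 4)

Center (7, 2). The positive term is the y-term, so the transverse axis is vertical; a² = 4, b² = 5.
a = 2. Vertices at (h, k ± a).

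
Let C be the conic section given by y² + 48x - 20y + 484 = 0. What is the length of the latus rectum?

48

Only y is squared. Complete the square in y: (y - 10)² = -48(x + 8).
Vertex (-8, 10); 4p = -48 so p = -12. Opens left.
Latus rectum length = |4p| = 48.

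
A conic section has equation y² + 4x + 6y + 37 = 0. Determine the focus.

Only y is squared. Complete the square in y: (y + 3)² = -4(x + 7).
Vertex (-7, -3); 4p = -4 so p = -1. Opens left.
Focus is p units from the vertex along the axis: (h + p, k).

(-8, -3)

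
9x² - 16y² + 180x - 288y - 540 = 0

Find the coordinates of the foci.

(-15, -9) and (-5, -9)

9(x² + 20x) -16(y² + 18y) = 540
Complete the square in x and y: 9(x + 10)² -16(y + 9)² = 540 + 900 - 1296 = 144
Divide by 144: (x + 10)²/16 - (y + 9)²/9 = 1
Hyperbola, center (-10, -9), transverse axis horizontal; a² = 16, b² = 9.
c² = a² + b² = 16 + 9 = 25, so c = 5.
Foci lie on the horizontal axis through the center: (h ± c, k).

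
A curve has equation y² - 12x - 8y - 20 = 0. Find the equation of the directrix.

x = -6

Only y is squared. Complete the square in y: (y - 4)² = 12(x + 3).
Vertex (-3, 4); 4p = 12 so p = 3. Opens right.
Directrix is the vertical line x = h − p = -3 − (3) = -6.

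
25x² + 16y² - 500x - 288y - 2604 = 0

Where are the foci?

(10, -3) and (10, 21)

Group the x- and y-terms: 25(x² - 20x) + 16(y² - 18y) = 2604
25(x - 10)² + 16(y - 9)² = 2604 + 2500 + 1296 = 6400
Divide by 6400: (x - 10)²/256 + (y - 9)²/400 = 1
Ellipse, center (10, 9), major axis vertical; a² = 400, b² = 256.
c² = a² - b² = 400 - 256 = 144, so c = 12.
Foci lie on the vertical axis through the center: (h, k ± c).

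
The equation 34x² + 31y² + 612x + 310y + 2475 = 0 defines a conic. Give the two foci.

(-9, -5 - √3) and (-9, -5 + √3)

Rearranging, 34(x² + 18x) + 31(y² + 10y) = -2475.
Completing the square gives 34(x + 9)² + 31(y + 5)² = -2475 + 2754 + 775 = 1054.
Dividing both sides by 1054: (x + 9)²/31 + (y + 5)²/34 = 1
Ellipse, center (-9, -5), major axis vertical; a² = 34, b² = 31.
c² = a² - b² = 34 - 31 = 3, so c = √3.
Foci lie on the vertical axis through the center: (h, k ± c).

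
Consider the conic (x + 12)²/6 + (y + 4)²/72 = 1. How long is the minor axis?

2√6

Center (-12, -4). The larger denominator 72 sits under the y-term, so the major axis is vertical; a² = 72, b² = 6.
b² = 6 so b = √6; the minor axis has length 2b = 2√6.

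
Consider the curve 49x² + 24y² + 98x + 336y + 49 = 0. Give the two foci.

(-1, -12) and (-1, -2)

Group the x- and y-terms: 49(x² + 2x) + 24(y² + 14y) = -49
Completing the square gives 49(x + 1)² + 24(y + 7)² = -49 + 49 + 1176 = 1176.
Divide through by 1176 to get (x + 1)²/24 + (y + 7)²/49 = 1.
Ellipse, center (-1, -7), major axis vertical; a² = 49, b² = 24.
c² = a² - b² = 49 - 24 = 25, so c = 5.
Foci lie on the vertical axis through the center: (h, k ± c).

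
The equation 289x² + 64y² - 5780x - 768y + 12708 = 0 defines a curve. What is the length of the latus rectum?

128/17

Group the x- and y-terms: 289(x² - 20x) + 64(y² - 12y) = -12708
Complete the square in x and y: 289(x - 10)² + 64(y - 6)² = -12708 + 28900 + 2304 = 18496
Dividing both sides by 18496: (x - 10)²/64 + (y - 6)²/289 = 1
Ellipse, center (10, 6), major axis vertical; a² = 289, b² = 64.
Latus rectum length = 2b²/a = 2·64/17 = 128/17.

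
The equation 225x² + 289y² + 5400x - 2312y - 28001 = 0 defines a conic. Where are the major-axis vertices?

(-29, 4) and (5, 4)

Group: 225(x² + 24x) + 289(y² - 8y) = 28001
Complete the square: 225(x + 12)² + 289(y - 4)² = 28001 + 32400 + 4624 = 65025
Divide through by 65025 to get (x + 12)²/289 + (y - 4)²/225 = 1.
Ellipse, center (-12, 4), major axis horizontal; a² = 289, b² = 225.
a = 17. Vertices at (h ± a, k).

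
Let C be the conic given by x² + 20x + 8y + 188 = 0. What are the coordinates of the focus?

Only x is squared. Complete the square in x: (x + 10)² = -8(y + 11).
Vertex (-10, -11); 4p = -8 so p = -2. Opens down.
Focus is p units from the vertex along the axis: (h, k + p).

(-10, -13)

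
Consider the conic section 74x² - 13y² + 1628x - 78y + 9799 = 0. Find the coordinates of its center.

Group the x- and y-terms: 74(x² + 22x) -13(y² + 6y) = -9799
Completing the square gives 74(x + 11)² -13(y + 3)² = -9799 + 8954 - 117 = -962.
Divide through by -962 to get (y + 3)²/74 - (x + 11)²/13 = 1.
Hyperbola with center (-11, -3).

(-11, -3)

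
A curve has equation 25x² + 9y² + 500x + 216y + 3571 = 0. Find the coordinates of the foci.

25(x² + 20x) + 9(y² + 24y) = -3571
Complete the square: 25(x + 10)² + 9(y + 12)² = -3571 + 2500 + 1296 = 225
Divide by 225: (x + 10)²/9 + (y + 12)²/25 = 1
Ellipse, center (-10, -12), major axis vertical; a² = 25, b² = 9.
c² = a² - b² = 25 - 9 = 16, so c = 4.
Foci lie on the vertical axis through the center: (h, k ± c).

(-10, -16) and (-10, -8)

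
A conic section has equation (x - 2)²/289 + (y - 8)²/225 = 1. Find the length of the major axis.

34

Center (2, 8). The larger denominator 289 sits under the x-term, so the major axis is horizontal; a² = 289, b² = 225.
a² = 289 so a = 17; the major axis has length 2a = 34.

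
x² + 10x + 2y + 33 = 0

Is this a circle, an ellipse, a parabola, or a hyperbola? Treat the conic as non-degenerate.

parabola

No xy term. Coefficients of x² and y² are A = 1, C = 0.
Exactly one squared variable ⇒ parabola.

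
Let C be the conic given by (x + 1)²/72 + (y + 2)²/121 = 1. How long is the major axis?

22

Center (-1, -2). The larger denominator 121 sits under the y-term, so the major axis is vertical; a² = 121, b² = 72.
a² = 121 so a = 11; the major axis has length 2a = 22.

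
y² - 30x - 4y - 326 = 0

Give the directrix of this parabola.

Only y is squared. Complete the square in y: (y - 2)² = 30(x + 11).
Vertex (-11, 2); 4p = 30 so p = 15/2. Opens right.
Directrix is the vertical line x = h − p = -11 − (15/2) = -37/2.

x = -37/2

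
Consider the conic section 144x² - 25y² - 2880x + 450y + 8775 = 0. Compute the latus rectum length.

Collect terms: 144(x² - 20x) -25(y² - 18y) = -8775
Complete the square in x and y: 144(x - 10)² -25(y - 9)² = -8775 + 14400 - 2025 = 3600
Divide by 3600: (x - 10)²/25 - (y - 9)²/144 = 1
Hyperbola, center (10, 9), transverse axis horizontal; a² = 25, b² = 144.
Latus rectum length = 2b²/a = 2·144/5 = 288/5.

288/5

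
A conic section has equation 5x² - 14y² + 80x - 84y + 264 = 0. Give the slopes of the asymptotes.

√70/14 and -√70/14

Group: 5(x² + 16x) -14(y² + 6y) = -264
Completing the square gives 5(x + 8)² -14(y + 3)² = -264 + 320 - 126 = -70.
Divide by -70: (y + 3)²/5 - (x + 8)²/14 = 1
Hyperbola, center (-8, -3), transverse axis vertical; a² = 5, b² = 14.
For a vertical hyperbola the asymptotes have slope ±a/b.
Here that is ±√5/√14 = ±√70/14.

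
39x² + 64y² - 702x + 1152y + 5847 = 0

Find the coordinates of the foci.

Rearranging, 39(x² - 18x) + 64(y² + 18y) = -5847.
Completing the square gives 39(x - 9)² + 64(y + 9)² = -5847 + 3159 + 5184 = 2496.
Divide through by 2496 to get (x - 9)²/64 + (y + 9)²/39 = 1.
Ellipse, center (9, -9), major axis horizontal; a² = 64, b² = 39.
c² = a² - b² = 64 - 39 = 25, so c = 5.
Foci lie on the horizontal axis through the center: (h ± c, k).

(4, -9) and (14, -9)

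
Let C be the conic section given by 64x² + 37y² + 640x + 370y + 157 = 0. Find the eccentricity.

e = 3√3/8

Group: 64(x² + 10x) + 37(y² + 10y) = -157
64(x + 5)² + 37(y + 5)² = -157 + 1600 + 925 = 2368
Divide through by 2368 to get (x + 5)²/37 + (y + 5)²/64 = 1.
Ellipse, center (-5, -5), major axis vertical; a² = 64, b² = 37.
c² = a² - b² = 27, so c = 3√3.
e = c/a = 3√3/8.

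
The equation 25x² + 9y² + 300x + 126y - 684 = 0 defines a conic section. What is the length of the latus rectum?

Rearranging, 25(x² + 12x) + 9(y² + 14y) = 684.
Complete the square in x and y: 25(x + 6)² + 9(y + 7)² = 684 + 900 + 441 = 2025
Dividing both sides by 2025: (x + 6)²/81 + (y + 7)²/225 = 1
Ellipse, center (-6, -7), major axis vertical; a² = 225, b² = 81.
Latus rectum length = 2b²/a = 2·81/15 = 54/5.

54/5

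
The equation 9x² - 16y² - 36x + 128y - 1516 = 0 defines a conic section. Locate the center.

9(x² - 4x) -16(y² - 8y) = 1516
Complete the square in x and y: 9(x - 2)² -16(y - 4)² = 1516 + 36 - 256 = 1296
Divide by 1296: (x - 2)²/144 - (y - 4)²/81 = 1
Hyperbola with center (2, 4).

(2, 4)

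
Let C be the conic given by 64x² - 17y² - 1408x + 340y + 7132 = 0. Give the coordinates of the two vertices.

Collect terms: 64(x² - 22x) -17(y² - 20y) = -7132
Complete the square: 64(x - 11)² -17(y - 10)² = -7132 + 7744 - 1700 = -1088
Divide through by -1088 to get (y - 10)²/64 - (x - 11)²/17 = 1.
Hyperbola, center (11, 10), transverse axis vertical; a² = 64, b² = 17.
a = 8. Vertices at (h, k ± a).

(11, 2) and (11, 18)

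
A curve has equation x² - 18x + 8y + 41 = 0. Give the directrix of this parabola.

y = 7

Only x is squared. Complete the square in x: (x - 9)² = -8(y - 5).
Vertex (9, 5); 4p = -8 so p = -2. Opens down.
Directrix is the horizontal line y = k − p = 5 − (-2) = 7.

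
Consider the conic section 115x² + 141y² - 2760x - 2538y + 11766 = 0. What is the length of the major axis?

2√141

115(x² - 24x) + 141(y² - 18y) = -11766
Complete the square in x and y: 115(x - 12)² + 141(y - 9)² = -11766 + 16560 + 11421 = 16215
Divide by 16215: (x - 12)²/141 + (y - 9)²/115 = 1
Ellipse, center (12, 9), major axis horizontal; a² = 141, b² = 115.
a² = 141 so a = √141; the major axis has length 2a = 2√141.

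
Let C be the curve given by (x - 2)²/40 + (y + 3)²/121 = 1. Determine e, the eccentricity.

e = 9/11

Center (2, -3). The larger denominator 121 sits under the y-term, so the major axis is vertical; a² = 121, b² = 40.
c² = a² - b² = 81, so c = 9.
e = c/a = 9/11.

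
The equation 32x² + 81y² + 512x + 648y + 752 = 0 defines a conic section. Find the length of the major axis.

18

Collect terms: 32(x² + 16x) + 81(y² + 8y) = -752
32(x + 8)² + 81(y + 4)² = -752 + 2048 + 1296 = 2592
Divide through by 2592 to get (x + 8)²/81 + (y + 4)²/32 = 1.
Ellipse, center (-8, -4), major axis horizontal; a² = 81, b² = 32.
a² = 81 so a = 9; the major axis has length 2a = 18.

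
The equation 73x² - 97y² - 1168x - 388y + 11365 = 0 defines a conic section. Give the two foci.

Group: 73(x² - 16x) -97(y² + 4y) = -11365
Completing the square gives 73(x - 8)² -97(y + 2)² = -11365 + 4672 - 388 = -7081.
Dividing both sides by -7081: (y + 2)²/73 - (x - 8)²/97 = 1
Hyperbola, center (8, -2), transverse axis vertical; a² = 73, b² = 97.
c² = a² + b² = 73 + 97 = 170, so c = √170.
Foci lie on the vertical axis through the center: (h, k ± c).

(8, -2 - √170) and (8, -2 + √170)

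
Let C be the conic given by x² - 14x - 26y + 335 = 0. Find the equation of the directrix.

y = 9/2

Only x is squared. Complete the square in x: (x - 7)² = 26(y - 11).
Vertex (7, 11); 4p = 26 so p = 13/2. Opens up.
Directrix is the horizontal line y = k − p = 11 − (13/2) = 9/2.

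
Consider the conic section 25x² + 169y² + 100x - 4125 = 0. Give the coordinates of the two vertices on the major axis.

(-15, 0) and (11, 0)

Group the x- and y-terms: 25(x² + 4x) + 169y² = 4125
Complete the square in x and y: 25(x + 2)² + 169y² = 4125 + 100 + 0 = 4225
Divide through by 4225 to get (x + 2)²/169 + y²/25 = 1.
Ellipse, center (-2, 0), major axis horizontal; a² = 169, b² = 25.
a = 13. Vertices at (h ± a, k).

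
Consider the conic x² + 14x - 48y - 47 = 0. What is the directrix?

y = -14

Only x is squared. Complete the square in x: (x + 7)² = 48(y + 2).
Vertex (-7, -2); 4p = 48 so p = 12. Opens up.
Directrix is the horizontal line y = k − p = -2 − (12) = -14.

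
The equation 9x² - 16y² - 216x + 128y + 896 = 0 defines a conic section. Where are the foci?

(7, 4) and (17, 4)

Rearranging, 9(x² - 24x) -16(y² - 8y) = -896.
Complete the square in x and y: 9(x - 12)² -16(y - 4)² = -896 + 1296 - 256 = 144
Divide by 144: (x - 12)²/16 - (y - 4)²/9 = 1
Hyperbola, center (12, 4), transverse axis horizontal; a² = 16, b² = 9.
c² = a² + b² = 16 + 9 = 25, so c = 5.
Foci lie on the horizontal axis through the center: (h ± c, k).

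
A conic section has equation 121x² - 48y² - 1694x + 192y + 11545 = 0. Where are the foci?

(7, -11) and (7, 15)

121(x² - 14x) -48(y² - 4y) = -11545
Complete the square in x and y: 121(x - 7)² -48(y - 2)² = -11545 + 5929 - 192 = -5808
Dividing both sides by -5808: (y - 2)²/121 - (x - 7)²/48 = 1
Hyperbola, center (7, 2), transverse axis vertical; a² = 121, b² = 48.
c² = a² + b² = 121 + 48 = 169, so c = 13.
Foci lie on the vertical axis through the center: (h, k ± c).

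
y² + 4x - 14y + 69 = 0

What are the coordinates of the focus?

(-6, 7)

Only y is squared. Complete the square in y: (y - 7)² = -4(x + 5).
Vertex (-5, 7); 4p = -4 so p = -1. Opens left.
Focus is p units from the vertex along the axis: (h + p, k).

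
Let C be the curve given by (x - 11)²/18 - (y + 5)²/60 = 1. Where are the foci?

(11 - √78, -5) and (11 + √78, -5)

Center (11, -5). The positive term is the x-term, so the transverse axis is horizontal; a² = 18, b² = 60.
c² = a² + b² = 18 + 60 = 78, so c = √78.
Foci lie on the horizontal axis through the center: (h ± c, k).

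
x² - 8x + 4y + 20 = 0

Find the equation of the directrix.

y = 0

Only x is squared. Complete the square in x: (x - 4)² = -4(y + 1).
Vertex (4, -1); 4p = -4 so p = -1. Opens down.
Directrix is the horizontal line y = k − p = -1 − (-1) = 0.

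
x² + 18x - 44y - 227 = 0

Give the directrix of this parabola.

Only x is squared. Complete the square in x: (x + 9)² = 44(y + 7).
Vertex (-9, -7); 4p = 44 so p = 11. Opens up.
Directrix is the horizontal line y = k − p = -7 − (11) = -18.

y = -18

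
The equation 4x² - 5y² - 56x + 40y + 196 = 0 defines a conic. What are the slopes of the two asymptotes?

Group the x- and y-terms: 4(x² - 14x) -5(y² - 8y) = -196
Complete the square: 4(x - 7)² -5(y - 4)² = -196 + 196 - 80 = -80
Dividing both sides by -80: (y - 4)²/16 - (x - 7)²/20 = 1
Hyperbola, center (7, 4), transverse axis vertical; a² = 16, b² = 20.
For a vertical hyperbola the asymptotes have slope ±a/b.
Here that is ±4/2√5 = ±2√5/5.

2√5/5 and -2√5/5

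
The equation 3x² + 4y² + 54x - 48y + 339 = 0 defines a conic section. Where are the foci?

Rearranging, 3(x² + 18x) + 4(y² - 12y) = -339.
3(x + 9)² + 4(y - 6)² = -339 + 243 + 144 = 48
Divide by 48: (x + 9)²/16 + (y - 6)²/12 = 1
Ellipse, center (-9, 6), major axis horizontal; a² = 16, b² = 12.
c² = a² - b² = 16 - 12 = 4, so c = 2.
Foci lie on the horizontal axis through the center: (h ± c, k).

(-11, 6) and (-7, 6)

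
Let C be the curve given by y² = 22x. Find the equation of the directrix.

x = -11/2

Vertex (0, 0); 4p = 22 so p = 11/2. Opens right.
Directrix is the vertical line x = h − p = 0 − (11/2) = -11/2.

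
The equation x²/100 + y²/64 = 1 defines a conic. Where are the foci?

Center (0, 0). The larger denominator 100 sits under the x-term, so the major axis is horizontal; a² = 100, b² = 64.
c² = a² - b² = 100 - 64 = 36, so c = 6.
Foci lie on the horizontal axis through the center: (h ± c, k).

(-6, 0) and (6, 0)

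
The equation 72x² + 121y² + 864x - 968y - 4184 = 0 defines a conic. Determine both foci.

(-13, 4) and (1, 4)

Collect terms: 72(x² + 12x) + 121(y² - 8y) = 4184
Complete the square: 72(x + 6)² + 121(y - 4)² = 4184 + 2592 + 1936 = 8712
Divide through by 8712 to get (x + 6)²/121 + (y - 4)²/72 = 1.
Ellipse, center (-6, 4), major axis horizontal; a² = 121, b² = 72.
c² = a² - b² = 121 - 72 = 49, so c = 7.
Foci lie on the horizontal axis through the center: (h ± c, k).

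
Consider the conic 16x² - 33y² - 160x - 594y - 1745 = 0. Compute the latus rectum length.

33/2

Group: 16(x² - 10x) -33(y² + 18y) = 1745
Complete the square in x and y: 16(x - 5)² -33(y + 9)² = 1745 + 400 - 2673 = -528
Divide through by -528 to get (y + 9)²/16 - (x - 5)²/33 = 1.
Hyperbola, center (5, -9), transverse axis vertical; a² = 16, b² = 33.
Latus rectum length = 2b²/a = 2·33/4 = 33/2.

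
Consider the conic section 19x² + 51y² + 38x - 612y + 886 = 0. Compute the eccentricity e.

Group the x- and y-terms: 19(x² + 2x) + 51(y² - 12y) = -886
19(x + 1)² + 51(y - 6)² = -886 + 19 + 1836 = 969
Divide through by 969 to get (x + 1)²/51 + (y - 6)²/19 = 1.
Ellipse, center (-1, 6), major axis horizontal; a² = 51, b² = 19.
c² = a² - b² = 32, so c = 4√2.
e = c/a = 4√2/√51 = 4√102/51.

e = 4√102/51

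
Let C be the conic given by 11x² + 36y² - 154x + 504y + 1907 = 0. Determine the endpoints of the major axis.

Group the x- and y-terms: 11(x² - 14x) + 36(y² + 14y) = -1907
Complete the square in x and y: 11(x - 7)² + 36(y + 7)² = -1907 + 539 + 1764 = 396
Dividing both sides by 396: (x - 7)²/36 + (y + 7)²/11 = 1
Ellipse, center (7, -7), major axis horizontal; a² = 36, b² = 11.
a = 6. Vertices at (h ± a, k).

(1, -7) and (13, -7)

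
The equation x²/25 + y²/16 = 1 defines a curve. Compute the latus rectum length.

32/5

Center (0, 0). The larger denominator 25 sits under the x-term, so the major axis is horizontal; a² = 25, b² = 16.
Latus rectum length = 2b²/a = 2·16/5 = 32/5.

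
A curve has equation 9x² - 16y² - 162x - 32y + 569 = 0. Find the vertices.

(5, -1) and (13, -1)

9(x² - 18x) -16(y² + 2y) = -569
Complete the square: 9(x - 9)² -16(y + 1)² = -569 + 729 - 16 = 144
Divide by 144: (x - 9)²/16 - (y + 1)²/9 = 1
Hyperbola, center (9, -1), transverse axis horizontal; a² = 16, b² = 9.
a = 4. Vertices at (h ± a, k).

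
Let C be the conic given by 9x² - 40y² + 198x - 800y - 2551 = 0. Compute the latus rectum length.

Collect terms: 9(x² + 22x) -40(y² + 20y) = 2551
9(x + 11)² -40(y + 10)² = 2551 + 1089 - 4000 = -360
Dividing both sides by -360: (y + 10)²/9 - (x + 11)²/40 = 1
Hyperbola, center (-11, -10), transverse axis vertical; a² = 9, b² = 40.
Latus rectum length = 2b²/a = 2·40/3 = 80/3.

80/3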